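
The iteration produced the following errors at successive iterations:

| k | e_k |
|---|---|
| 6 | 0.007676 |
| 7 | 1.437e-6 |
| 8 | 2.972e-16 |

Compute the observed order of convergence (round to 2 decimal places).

2.60

p ≈ ln(e_8/e_7) / ln(e_7/e_6)
  = ln(2.972e-16/1.437e-6) / ln(1.437e-6/0.007676)
  = ln(2.0682e-10) / ln(0.000187207)
  = -22.29917 / -8.58330 ≈ 2.59797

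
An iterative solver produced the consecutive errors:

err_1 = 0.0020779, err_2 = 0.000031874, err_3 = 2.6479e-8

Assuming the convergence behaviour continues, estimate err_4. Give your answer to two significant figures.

First estimate the order: p ≈ ln(err_3/err_2) / ln(err_2/err_1) = ln(2.6479e-8/0.000031874)/ln(0.000031874/0.0020779) = ln(0.00083074)/ln(0.0153395) ≈ 1.6980.
Then err_4 ≈ err_3·(err_3/err_2)^p = 2.6479e-8·(0.00083074)^1.6980 = 2.6479e-8·5.8783e-06 ≈ 1.557e-13.

1.6e-13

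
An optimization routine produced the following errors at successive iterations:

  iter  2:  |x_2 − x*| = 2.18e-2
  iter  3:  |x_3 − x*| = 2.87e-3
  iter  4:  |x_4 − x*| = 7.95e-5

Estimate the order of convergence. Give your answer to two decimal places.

p ≈ ln(|x_4 − x*|/|x_3 − x*|) / ln(|x_3 − x*|/|x_2 − x*|)
  = ln(7.95e-5/2.87e-3) / ln(2.87e-3/2.18e-2)
  = ln(0.0277003) / ln(0.131651)
  = -3.58631 / -2.02760 ≈ 1.76875

1.77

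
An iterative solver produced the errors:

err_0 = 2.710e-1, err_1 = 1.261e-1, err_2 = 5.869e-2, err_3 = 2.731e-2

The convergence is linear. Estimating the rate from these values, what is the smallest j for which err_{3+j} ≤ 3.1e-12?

30

Rate ρ ≈ err_3/err_2 = 2.731e-2/5.869e-2 = 0.4653.
After j more steps, err_{3+j} ≈ 2.731e-2·ρ^j; need ρ^j ≤ 3.1e-12/2.731e-2 = 1.13512e-10.
j ≥ ln(1.13512e-10)/ln(0.4653) = -22.8991/-0.76507 = 29.931.
So 30 more iterations are needed.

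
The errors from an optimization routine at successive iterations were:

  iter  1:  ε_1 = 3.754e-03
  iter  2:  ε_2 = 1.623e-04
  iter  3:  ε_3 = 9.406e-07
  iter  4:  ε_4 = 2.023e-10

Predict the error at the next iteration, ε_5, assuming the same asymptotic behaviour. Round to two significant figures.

First estimate the order: p ≈ ln(ε_4/ε_3) / ln(ε_3/ε_2) = ln(2.023e-10/9.406e-07)/ln(9.406e-07/1.623e-04) = ln(0.000215075)/ln(0.00579544) ≈ 1.6395.
Then ε_5 ≈ ε_4·(ε_4/ε_3)^p = 2.023e-10·(0.000215075)^1.6395 = 2.023e-10·9.71139e-07 ≈ 1.965e-16.

2.0e-16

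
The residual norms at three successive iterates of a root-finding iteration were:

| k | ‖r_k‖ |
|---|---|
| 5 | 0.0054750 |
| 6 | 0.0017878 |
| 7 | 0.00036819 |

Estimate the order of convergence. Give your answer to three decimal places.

p ≈ ln(‖r_7‖/‖r_6‖) / ln(‖r_6‖/‖r_5‖)
  = ln(0.00036819/0.0017878) / ln(0.0017878/0.0054750)
  = ln(0.205946) / ln(0.326539)
  = -1.580141 / -1.119206 ≈ 1.411841

1.412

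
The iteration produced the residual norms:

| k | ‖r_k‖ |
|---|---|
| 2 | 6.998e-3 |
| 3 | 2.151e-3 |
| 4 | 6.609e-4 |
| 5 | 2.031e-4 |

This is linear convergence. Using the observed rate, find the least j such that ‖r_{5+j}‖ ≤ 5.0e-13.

Rate ρ ≈ ‖r_5‖/‖r_4‖ = 2.031e-4/6.609e-4 = 0.3073.
After j more steps, ‖r_{5+j}‖ ≈ 2.031e-4·ρ^j; need ρ^j ≤ 5.0e-13/2.031e-4 = 2.46184e-09.
j ≥ ln(2.46184e-09)/ln(0.3073) = -19.8224/-1.17993 = 16.800.
So 17 more iterations are needed.

17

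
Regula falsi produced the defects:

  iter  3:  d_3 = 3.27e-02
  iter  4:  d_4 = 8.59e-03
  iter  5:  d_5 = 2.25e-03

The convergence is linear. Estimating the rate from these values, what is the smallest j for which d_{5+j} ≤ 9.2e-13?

17

Rate ρ ≈ d_5/d_4 = 2.25e-03/8.59e-03 = 0.2619.
After j more steps, d_{5+j} ≈ 2.25e-03·ρ^j; need ρ^j ≤ 9.2e-13/2.25e-03 = 4.08889e-10.
j ≥ ln(4.08889e-10)/ln(0.2619) = -21.6176/-1.33979 = 16.135.
So 17 more iterations are needed.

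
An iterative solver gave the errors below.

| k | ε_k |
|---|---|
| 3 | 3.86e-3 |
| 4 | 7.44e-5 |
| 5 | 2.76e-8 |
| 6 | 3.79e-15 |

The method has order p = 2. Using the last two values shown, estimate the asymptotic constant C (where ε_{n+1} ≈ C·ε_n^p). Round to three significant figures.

C ≈ ε_6 / ε_5^2
  = 3.79e-15 / (2.76e-8)^2
  = 3.79e-15 / 7.6176e-16 ≈ 4.9753

4.98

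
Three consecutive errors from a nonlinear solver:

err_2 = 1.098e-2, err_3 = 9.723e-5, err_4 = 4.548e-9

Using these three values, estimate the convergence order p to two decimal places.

p ≈ ln(err_4/err_3) / ln(err_3/err_2)
  = ln(4.548e-9/9.723e-5) / ln(9.723e-5/1.098e-2)
  = ln(4.67757e-05) / ln(0.00885519)
  = -9.97015 / -4.72675 ≈ 2.10930

2.11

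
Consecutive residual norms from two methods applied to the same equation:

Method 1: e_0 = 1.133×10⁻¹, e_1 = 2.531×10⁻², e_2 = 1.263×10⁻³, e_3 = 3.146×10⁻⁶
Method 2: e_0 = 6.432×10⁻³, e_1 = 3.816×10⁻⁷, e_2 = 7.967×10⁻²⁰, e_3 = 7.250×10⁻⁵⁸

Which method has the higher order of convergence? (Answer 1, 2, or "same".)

Method 1: p ≈ ln(3.146×10⁻⁶/1.263×10⁻³)/ln(1.263×10⁻³/2.531×10⁻²) ≈ 2.00.
Method 2: p ≈ ln(7.250×10⁻⁵⁸/7.967×10⁻²⁰)/ln(7.967×10⁻²⁰/3.816×10⁻⁷) ≈ 3.00.
Method 2 has the higher order (≈3.0 vs ≈2.0).

2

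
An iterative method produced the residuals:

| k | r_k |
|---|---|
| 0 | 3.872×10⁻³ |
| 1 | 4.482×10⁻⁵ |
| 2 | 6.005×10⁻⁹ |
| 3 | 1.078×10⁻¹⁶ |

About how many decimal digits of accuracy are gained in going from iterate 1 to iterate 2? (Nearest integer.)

Digits gained ≈ log₁₀(r_1/r_2) = log₁₀(4.482×10⁻⁵/6.005×10⁻⁹) = log₁₀(7463.78) ≈ 3.873.

4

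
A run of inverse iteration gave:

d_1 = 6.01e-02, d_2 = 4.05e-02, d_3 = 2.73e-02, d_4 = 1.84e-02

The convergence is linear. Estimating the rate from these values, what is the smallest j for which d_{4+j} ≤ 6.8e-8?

32

Rate ρ ≈ d_4/d_3 = 1.84e-02/2.73e-02 = 0.6740.
After j more steps, d_{4+j} ≈ 1.84e-02·ρ^j; need ρ^j ≤ 6.8e-8/1.84e-02 = 3.69565e-06.
j ≥ ln(3.69565e-06)/ln(0.6740) = -12.5084/-0.39453 = 31.705.
So 32 more iterations are needed.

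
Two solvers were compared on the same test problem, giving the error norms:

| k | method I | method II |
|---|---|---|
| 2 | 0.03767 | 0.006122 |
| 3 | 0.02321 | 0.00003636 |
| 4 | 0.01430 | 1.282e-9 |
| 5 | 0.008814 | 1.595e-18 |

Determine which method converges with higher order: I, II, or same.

II

Method I: p ≈ ln(0.008814/0.01430)/ln(0.01430/0.02321) ≈ 1.00.
Method II: p ≈ ln(1.595e-18/1.282e-9)/ln(1.282e-9/0.00003636) ≈ 2.00.
Method II has the higher order (≈2.0 vs ≈1.0).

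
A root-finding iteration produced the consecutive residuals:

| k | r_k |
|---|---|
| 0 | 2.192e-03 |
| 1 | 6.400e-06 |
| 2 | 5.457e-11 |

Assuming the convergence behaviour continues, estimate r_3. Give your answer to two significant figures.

First estimate the order: p ≈ ln(r_2/r_1) / ln(r_1/r_0) = ln(5.457e-11/6.400e-06)/ln(6.400e-06/2.192e-03) = ln(8.52656e-06)/ln(0.00291971) ≈ 2.0000.
Then r_3 ≈ r_2·(r_2/r_1)^p = 5.457e-11·(8.52656e-06)^2.0000 = 5.457e-11·7.27022e-11 ≈ 3.967e-21.

4.0e-21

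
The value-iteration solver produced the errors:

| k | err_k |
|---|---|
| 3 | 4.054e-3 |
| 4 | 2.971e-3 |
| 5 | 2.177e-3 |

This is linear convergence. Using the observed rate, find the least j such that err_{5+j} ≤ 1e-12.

Rate ρ ≈ err_5/err_4 = 2.177e-3/2.971e-3 = 0.7327.
After j more steps, err_{5+j} ≈ 2.177e-3·ρ^j; need ρ^j ≤ 1e-12/2.177e-3 = 4.59348e-10.
j ≥ ln(4.59348e-10)/ln(0.7327) = -21.5012/-0.31102 = 69.131.
So 70 more iterations are needed.

70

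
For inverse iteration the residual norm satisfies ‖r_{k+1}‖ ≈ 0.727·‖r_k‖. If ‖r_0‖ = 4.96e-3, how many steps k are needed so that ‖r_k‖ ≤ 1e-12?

71

After k steps, ‖r_k‖ ≈ 4.96e-3·0.727^k.
Need 0.727^k ≤ 1e-12/4.96e-3 = 2.01613e-10.
k ≥ ln(2.01613e-10)/ln(0.727) = -22.3247/-0.31883 = 70.021.
Smallest integer k = 71.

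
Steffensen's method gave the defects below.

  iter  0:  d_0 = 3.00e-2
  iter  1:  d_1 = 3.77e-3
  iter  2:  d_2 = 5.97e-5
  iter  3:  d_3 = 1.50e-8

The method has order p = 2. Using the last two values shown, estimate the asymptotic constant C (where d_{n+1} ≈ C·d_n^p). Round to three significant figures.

4.21

C ≈ d_3 / d_2^2
  = 1.50e-8 / (5.97e-5)^2
  = 1.50e-8 / 3.56409e-09 ≈ 4.2086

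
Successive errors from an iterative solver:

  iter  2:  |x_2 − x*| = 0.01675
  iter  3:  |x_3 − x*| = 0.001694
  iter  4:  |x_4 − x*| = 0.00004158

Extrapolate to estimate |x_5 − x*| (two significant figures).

First estimate the order: p ≈ ln(|x_4 − x*|/|x_3 − x*|) / ln(|x_3 − x*|/|x_2 − x*|) = ln(0.00004158/0.001694)/ln(0.001694/0.01675) = ln(0.0245455)/ln(0.101134) ≈ 1.6180.
Then |x_5 − x*| ≈ |x_4 − x*|·(|x_4 − x*|/|x_3 − x*|)^p = 0.00004158·(0.0245455)^1.6180 = 0.00004158·0.00248299 ≈ 1.032e-07.

1.0e-7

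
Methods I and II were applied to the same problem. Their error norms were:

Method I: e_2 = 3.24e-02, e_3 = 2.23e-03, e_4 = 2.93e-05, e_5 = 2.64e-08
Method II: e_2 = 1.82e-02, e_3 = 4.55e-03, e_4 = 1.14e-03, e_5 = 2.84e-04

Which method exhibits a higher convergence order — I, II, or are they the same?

I

Method I: p ≈ ln(2.64e-08/2.93e-05)/ln(2.93e-05/2.23e-03) ≈ 1.62.
Method II: p ≈ ln(2.84e-04/1.14e-03)/ln(1.14e-03/4.55e-03) ≈ 1.00.
Method I has the higher order (≈1.6 vs ≈1.0).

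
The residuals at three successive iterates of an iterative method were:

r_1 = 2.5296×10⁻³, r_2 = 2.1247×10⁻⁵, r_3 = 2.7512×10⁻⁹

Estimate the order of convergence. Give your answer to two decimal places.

p ≈ ln(r_3/r_2) / ln(r_2/r_1)
  = ln(2.7512×10⁻⁹/2.1247×10⁻⁵) / ln(2.1247×10⁻⁵/2.5296×10⁻³)
  = ln(0.000129487) / ln(0.00839935)
  = -8.95193 / -4.77960 ≈ 1.87295

1.87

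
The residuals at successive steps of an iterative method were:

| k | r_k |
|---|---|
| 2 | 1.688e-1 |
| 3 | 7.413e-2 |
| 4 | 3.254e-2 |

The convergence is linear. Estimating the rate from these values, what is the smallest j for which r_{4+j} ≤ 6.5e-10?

Rate ρ ≈ r_4/r_3 = 3.254e-2/7.413e-2 = 0.4390.
After j more steps, r_{4+j} ≈ 3.254e-2·ρ^j; need ρ^j ≤ 6.5e-10/3.254e-2 = 1.99754e-08.
j ≥ ln(1.99754e-08)/ln(0.4390) = -17.7288/-0.82326 = 21.535.
So 22 more iterations are needed.

22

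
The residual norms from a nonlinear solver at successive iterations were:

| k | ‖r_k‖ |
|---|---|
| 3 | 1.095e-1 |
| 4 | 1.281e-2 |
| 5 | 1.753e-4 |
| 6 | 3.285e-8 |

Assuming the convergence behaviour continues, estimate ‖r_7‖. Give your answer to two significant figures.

First estimate the order: p ≈ ln(‖r_6‖/‖r_5‖) / ln(‖r_5‖/‖r_4‖) = ln(3.285e-8/1.753e-4)/ln(1.753e-4/1.281e-2) = ln(0.000187393)/ln(0.0136846) ≈ 1.9998.
Then ‖r_7‖ ≈ ‖r_6‖·(‖r_6‖/‖r_5‖)^p = 3.285e-8·(0.000187393)^1.9998 = 3.285e-8·3.51765e-08 ≈ 1.156e-15.

1.2e-15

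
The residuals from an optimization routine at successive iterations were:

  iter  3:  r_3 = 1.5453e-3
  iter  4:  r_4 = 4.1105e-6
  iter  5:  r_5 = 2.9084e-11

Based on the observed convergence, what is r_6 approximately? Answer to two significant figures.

1.5e-21

First estimate the order: p ≈ ln(r_5/r_4) / ln(r_4/r_3) = ln(2.9084e-11/4.1105e-6)/ln(4.1105e-6/1.5453e-3) = ln(7.07554e-06)/ln(0.00266) ≈ 2.0000.
Then r_6 ≈ r_5·(r_5/r_4)^p = 2.9084e-11·(7.07554e-06)^2.0000 = 2.9084e-11·5.00633e-11 ≈ 1.456e-21.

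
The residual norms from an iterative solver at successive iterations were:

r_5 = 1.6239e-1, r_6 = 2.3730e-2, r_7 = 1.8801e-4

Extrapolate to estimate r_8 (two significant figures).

9.7e-10

First estimate the order: p ≈ ln(r_7/r_6) / ln(r_6/r_5) = ln(1.8801e-4/2.3730e-2)/ln(2.3730e-2/1.6239e-1) = ln(0.00792288)/ln(0.14613) ≈ 2.5155.
Then r_8 ≈ r_7·(r_7/r_6)^p = 1.8801e-4·(0.00792288)^2.5155 = 1.8801e-4·5.18371e-06 ≈ 9.746e-10.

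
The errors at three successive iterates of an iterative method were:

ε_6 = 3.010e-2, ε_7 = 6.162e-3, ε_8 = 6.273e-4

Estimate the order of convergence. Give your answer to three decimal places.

p ≈ ln(ε_8/ε_7) / ln(ε_7/ε_6)
  = ln(6.273e-4/6.162e-3) / ln(6.162e-3/3.010e-2)
  = ln(0.101801) / ln(0.204718)
  = -2.284735 / -1.586122 ≈ 1.440454

1.440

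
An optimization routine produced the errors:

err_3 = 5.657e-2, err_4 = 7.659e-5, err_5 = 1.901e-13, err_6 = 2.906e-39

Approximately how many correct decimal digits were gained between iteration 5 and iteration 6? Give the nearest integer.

26

Digits gained ≈ log₁₀(err_5/err_6) = log₁₀(1.901e-13/2.906e-39) = log₁₀(6.54164e+25) ≈ 25.816.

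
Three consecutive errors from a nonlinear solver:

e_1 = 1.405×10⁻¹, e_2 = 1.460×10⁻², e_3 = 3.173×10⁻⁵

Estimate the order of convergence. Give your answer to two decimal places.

2.71

p ≈ ln(e_3/e_2) / ln(e_2/e_1)
  = ln(3.173×10⁻⁵/1.460×10⁻²) / ln(1.460×10⁻²/1.405×10⁻¹)
  = ln(0.00217329) / ln(0.103915)
  = -6.13151 / -2.26418 ≈ 2.70805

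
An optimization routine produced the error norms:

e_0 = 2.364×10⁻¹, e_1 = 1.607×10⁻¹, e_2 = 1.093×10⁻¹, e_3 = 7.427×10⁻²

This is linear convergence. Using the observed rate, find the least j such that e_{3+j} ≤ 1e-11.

59

Rate ρ ≈ e_3/e_2 = 7.427×10⁻²/1.093×10⁻¹ = 0.6795.
After j more steps, e_{3+j} ≈ 7.427×10⁻²·ρ^j; need ρ^j ≤ 1e-11/7.427×10⁻² = 1.34644e-10.
j ≥ ln(1.34644e-10)/ln(0.6795) = -22.7284/-0.38640 = 58.821.
So 59 more iterations are needed.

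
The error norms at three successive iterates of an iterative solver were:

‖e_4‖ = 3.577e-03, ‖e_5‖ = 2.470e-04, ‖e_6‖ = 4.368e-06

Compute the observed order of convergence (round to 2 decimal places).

1.51

p ≈ ln(‖e_6‖/‖e_5‖) / ln(‖e_5‖/‖e_4‖)
  = ln(4.368e-06/2.470e-04) / ln(2.470e-04/3.577e-03)
  = ln(0.0176842) / ln(0.0690523)
  = -4.03508 / -2.67289 ≈ 1.50963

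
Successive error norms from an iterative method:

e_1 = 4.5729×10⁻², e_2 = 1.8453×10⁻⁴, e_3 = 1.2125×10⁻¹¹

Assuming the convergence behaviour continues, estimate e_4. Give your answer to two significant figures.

3.4e-33

First estimate the order: p ≈ ln(e_3/e_2) / ln(e_2/e_1) = ln(1.2125×10⁻¹¹/1.8453×10⁻⁴)/ln(1.8453×10⁻⁴/4.5729×10⁻²) = ln(6.57075e-08)/ln(0.00403529) ≈ 3.0000.
Then e_4 ≈ e_3·(e_3/e_2)^p = 1.2125×10⁻¹¹·(6.57075e-08)^3.0000 = 1.2125×10⁻¹¹·2.83691e-22 ≈ 3.44e-33.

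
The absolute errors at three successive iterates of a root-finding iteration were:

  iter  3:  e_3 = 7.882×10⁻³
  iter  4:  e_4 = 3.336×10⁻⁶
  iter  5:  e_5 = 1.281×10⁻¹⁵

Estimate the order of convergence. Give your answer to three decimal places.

p ≈ ln(e_5/e_4) / ln(e_4/e_3)
  = ln(1.281×10⁻¹⁵/3.336×10⁻⁶) / ln(3.336×10⁻⁶/7.882×10⁻³)
  = ln(3.83993e-10) / ln(0.000423243)
  = -21.680397 / -7.767564 ≈ 2.791145

2.791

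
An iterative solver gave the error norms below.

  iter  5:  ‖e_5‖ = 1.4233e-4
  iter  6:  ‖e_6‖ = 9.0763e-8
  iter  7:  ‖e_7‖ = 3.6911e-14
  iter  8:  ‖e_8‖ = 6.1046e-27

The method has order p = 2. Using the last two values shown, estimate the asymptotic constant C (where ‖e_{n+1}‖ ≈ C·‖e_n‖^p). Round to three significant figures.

4.48

C ≈ ‖e_8‖ / ‖e_7‖^2
  = 6.1046e-27 / (3.6911e-14)^2
  = 6.1046e-27 / 1.36242e-27 ≈ 4.4807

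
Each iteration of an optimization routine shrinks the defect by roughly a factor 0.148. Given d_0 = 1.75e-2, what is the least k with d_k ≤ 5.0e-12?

12

After k steps, d_k ≈ 1.75e-2·0.148^k.
Need 0.148^k ≤ 5.0e-12/1.75e-2 = 2.85714e-10.
k ≥ ln(2.85714e-10)/ln(0.148) = -21.9760/-1.91054 = 11.503.
Smallest integer k = 12.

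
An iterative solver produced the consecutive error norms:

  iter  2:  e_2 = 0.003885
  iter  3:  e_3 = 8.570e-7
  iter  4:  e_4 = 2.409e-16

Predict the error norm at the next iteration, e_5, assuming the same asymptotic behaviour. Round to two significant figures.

First estimate the order: p ≈ ln(e_4/e_3) / ln(e_3/e_2) = ln(2.409e-16/8.570e-7)/ln(8.570e-7/0.003885) = ln(2.81097e-10)/ln(0.000220592) ≈ 2.6122.
Then e_5 ≈ e_4·(e_4/e_3)^p = 2.409e-16·(2.81097e-10)^2.6122 = 2.409e-16·1.12332e-25 ≈ 2.706e-41.

2.7e-41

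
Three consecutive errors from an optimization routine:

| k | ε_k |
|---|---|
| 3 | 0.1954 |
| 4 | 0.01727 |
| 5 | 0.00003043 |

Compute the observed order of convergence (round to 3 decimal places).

p ≈ ln(ε_5/ε_4) / ln(ε_4/ε_3)
  = ln(0.00003043/0.01727) / ln(0.01727/0.1954)
  = ln(0.00176202) / ln(0.0883828)
  = -6.341294 / -2.426078 ≈ 2.613805

2.614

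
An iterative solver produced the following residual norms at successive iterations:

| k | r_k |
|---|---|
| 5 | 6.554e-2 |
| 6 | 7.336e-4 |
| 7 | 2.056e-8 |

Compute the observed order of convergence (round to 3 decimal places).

2.333

p ≈ ln(r_7/r_6) / ln(r_6/r_5)
  = ln(2.056e-8/7.336e-4) / ln(7.336e-4/6.554e-2)
  = ln(2.80262e-05) / ln(0.0111932)
  = -10.482371 / -4.492449 ≈ 2.333331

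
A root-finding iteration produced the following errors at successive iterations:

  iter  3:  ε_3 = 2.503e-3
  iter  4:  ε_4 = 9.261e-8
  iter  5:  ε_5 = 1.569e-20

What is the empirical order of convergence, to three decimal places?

2.882

p ≈ ln(ε_5/ε_4) / ln(ε_4/ε_3)
  = ln(1.569e-20/9.261e-8) / ln(9.261e-8/2.503e-3)
  = ln(1.6942e-13) / ln(3.69996e-05)
  = -29.406396 / -10.204603 ≈ 2.881680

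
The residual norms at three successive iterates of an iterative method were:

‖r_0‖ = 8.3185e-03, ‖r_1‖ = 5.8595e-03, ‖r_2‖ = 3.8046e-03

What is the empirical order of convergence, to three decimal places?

1.232

p ≈ ln(‖r_2‖/‖r_1‖) / ln(‖r_1‖/‖r_0‖)
  = ln(3.8046e-03/5.8595e-03) / ln(5.8595e-03/8.3185e-03)
  = ln(0.649305) / ln(0.704394)
  = -0.431853 / -0.350417 ≈ 1.232397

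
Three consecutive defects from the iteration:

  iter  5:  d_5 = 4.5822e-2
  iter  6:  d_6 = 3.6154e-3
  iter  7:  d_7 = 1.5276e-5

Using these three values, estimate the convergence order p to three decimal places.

p ≈ ln(d_7/d_6) / ln(d_6/d_5)
  = ln(1.5276e-5/3.6154e-3) / ln(3.6154e-3/4.5822e-2)
  = ln(0.00422526) / ln(0.078901)
  = -5.466674 / -2.539561 ≈ 2.152606

2.153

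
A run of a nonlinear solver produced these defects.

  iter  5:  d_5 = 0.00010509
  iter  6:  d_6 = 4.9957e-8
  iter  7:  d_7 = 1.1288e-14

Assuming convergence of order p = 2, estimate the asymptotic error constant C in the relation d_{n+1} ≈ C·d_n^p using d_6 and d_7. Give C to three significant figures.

C ≈ d_7 / d_6^2
  = 1.1288e-14 / (4.9957e-8)^2
  = 1.1288e-14 / 2.4957e-15 ≈ 4.523

4.52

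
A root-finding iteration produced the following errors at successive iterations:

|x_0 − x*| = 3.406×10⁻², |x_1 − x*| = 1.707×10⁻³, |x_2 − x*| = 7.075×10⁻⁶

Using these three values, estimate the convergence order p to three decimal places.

1.833

p ≈ ln(|x_2 − x*|/|x_1 − x*|) / ln(|x_1 − x*|/|x_0 − x*|)
  = ln(7.075×10⁻⁶/1.707×10⁻³) / ln(1.707×10⁻³/3.406×10⁻²)
  = ln(0.0041447) / ln(0.0501174)
  = -5.485925 / -2.993387 ≈ 1.832682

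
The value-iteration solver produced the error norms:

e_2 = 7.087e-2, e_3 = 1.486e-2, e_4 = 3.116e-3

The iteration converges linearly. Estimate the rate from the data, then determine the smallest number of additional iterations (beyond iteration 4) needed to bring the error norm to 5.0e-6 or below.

Rate ρ ≈ e_4/e_3 = 3.116e-3/1.486e-2 = 0.2097.
After j more steps, e_{4+j} ≈ 3.116e-3·ρ^j; need ρ^j ≤ 5.0e-6/3.116e-3 = 0.00160462.
j ≥ ln(0.00160462)/ln(0.2097) = -6.4349/-1.56208 = 4.119.
So 5 more iterations are needed.

5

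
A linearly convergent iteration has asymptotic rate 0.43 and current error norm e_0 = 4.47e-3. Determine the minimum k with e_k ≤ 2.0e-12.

26

After k steps, e_k ≈ 4.47e-3·0.43^k.
Need 0.43^k ≤ 2.0e-12/4.47e-3 = 4.47427e-10.
k ≥ ln(4.47427e-10)/ln(0.43) = -21.5275/-0.84397 = 25.507.
Smallest integer k = 26.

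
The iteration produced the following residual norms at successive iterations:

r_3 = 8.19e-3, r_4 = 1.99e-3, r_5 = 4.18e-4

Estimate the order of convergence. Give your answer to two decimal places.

1.10

p ≈ ln(r_5/r_4) / ln(r_4/r_3)
  = ln(4.18e-4/1.99e-3) / ln(1.99e-3/8.19e-3)
  = ln(0.21005) / ln(0.242979)
  = -1.56041 / -1.41478 ≈ 1.10293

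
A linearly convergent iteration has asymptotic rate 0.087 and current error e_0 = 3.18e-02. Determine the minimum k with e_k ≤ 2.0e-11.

After k steps, e_k ≈ 3.18e-02·0.087^k.
Need 0.087^k ≤ 2.0e-11/3.18e-02 = 6.28931e-10.
k ≥ ln(6.28931e-10)/ln(0.087) = -21.1870/-2.44185 = 8.677.
Smallest integer k = 9.

9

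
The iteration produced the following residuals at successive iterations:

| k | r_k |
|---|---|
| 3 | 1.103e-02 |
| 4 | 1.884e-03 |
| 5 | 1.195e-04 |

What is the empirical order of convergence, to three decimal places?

1.561

p ≈ ln(r_5/r_4) / ln(r_4/r_3)
  = ln(1.195e-04/1.884e-03) / ln(1.884e-03/1.103e-02)
  = ln(0.0634289) / ln(0.170807)
  = -2.757836 / -1.767221 ≈ 1.560550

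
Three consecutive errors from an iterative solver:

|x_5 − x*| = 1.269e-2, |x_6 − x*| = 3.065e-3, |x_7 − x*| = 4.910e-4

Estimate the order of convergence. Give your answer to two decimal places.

1.29

p ≈ ln(|x_7 − x*|/|x_6 − x*|) / ln(|x_6 − x*|/|x_5 − x*|)
  = ln(4.910e-4/3.065e-3) / ln(3.065e-3/1.269e-2)
  = ln(0.160196) / ln(0.241529)
  = -1.83136 / -1.42077 ≈ 1.28899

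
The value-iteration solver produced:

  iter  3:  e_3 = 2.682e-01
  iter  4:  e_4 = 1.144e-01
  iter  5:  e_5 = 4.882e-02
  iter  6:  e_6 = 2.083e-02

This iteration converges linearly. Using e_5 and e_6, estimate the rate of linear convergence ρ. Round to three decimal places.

ρ ≈ e_6/e_5 = 2.083e-02/4.882e-02 = 0.42667

0.427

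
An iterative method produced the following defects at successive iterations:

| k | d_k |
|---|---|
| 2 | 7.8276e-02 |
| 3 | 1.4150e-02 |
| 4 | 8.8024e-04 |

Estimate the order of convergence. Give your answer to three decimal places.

p ≈ ln(d_4/d_3) / ln(d_3/d_2)
  = ln(8.8024e-04/1.4150e-02) / ln(1.4150e-02/7.8276e-02)
  = ln(0.0622078) / ln(0.180771)
  = -2.777275 / -1.710524 ≈ 1.623640

1.624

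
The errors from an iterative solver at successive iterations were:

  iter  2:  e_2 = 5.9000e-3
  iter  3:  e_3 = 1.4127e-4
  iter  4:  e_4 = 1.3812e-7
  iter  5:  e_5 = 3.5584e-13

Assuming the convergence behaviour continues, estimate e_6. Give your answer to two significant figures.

First estimate the order: p ≈ ln(e_5/e_4) / ln(e_4/e_3) = ln(3.5584e-13/1.3812e-7)/ln(1.3812e-7/1.4127e-4) = ln(2.57631e-06)/ln(0.000977702) ≈ 1.8569.
Then e_6 ≈ e_5·(e_5/e_4)^p = 3.5584e-13·(2.57631e-06)^1.8569 = 3.5584e-13·4.18584e-11 ≈ 1.489e-23.

1.5e-23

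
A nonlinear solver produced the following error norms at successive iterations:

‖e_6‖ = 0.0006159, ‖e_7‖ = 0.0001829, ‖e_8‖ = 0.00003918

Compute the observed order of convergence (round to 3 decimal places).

p ≈ ln(‖e_8‖/‖e_7‖) / ln(‖e_7‖/‖e_6‖)
  = ln(0.00003918/0.0001829) / ln(0.0001829/0.0006159)
  = ln(0.214215) / ln(0.296964)
  = -1.540775 / -1.214144 ≈ 1.269022

1.269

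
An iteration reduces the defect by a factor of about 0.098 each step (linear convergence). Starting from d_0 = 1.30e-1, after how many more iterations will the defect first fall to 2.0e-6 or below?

After k steps, d_k ≈ 1.30e-1·0.098^k.
Need 0.098^k ≤ 2.0e-6/1.30e-1 = 1.53846e-05.
k ≥ ln(1.53846e-05)/ln(0.098) = -11.0821/-2.32279 = 4.771.
Smallest integer k = 5.

5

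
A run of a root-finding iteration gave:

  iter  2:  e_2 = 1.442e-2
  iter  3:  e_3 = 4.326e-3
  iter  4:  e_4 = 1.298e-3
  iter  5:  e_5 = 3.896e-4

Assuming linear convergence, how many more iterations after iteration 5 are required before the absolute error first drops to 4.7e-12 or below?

Rate ρ ≈ e_5/e_4 = 3.896e-4/1.298e-3 = 0.3002.
After j more steps, e_{5+j} ≈ 3.896e-4·ρ^j; need ρ^j ≤ 4.7e-12/3.896e-4 = 1.20637e-08.
j ≥ ln(1.20637e-08)/ln(0.3002) = -18.2331/-1.20331 = 15.152.
So 16 more iterations are needed.

16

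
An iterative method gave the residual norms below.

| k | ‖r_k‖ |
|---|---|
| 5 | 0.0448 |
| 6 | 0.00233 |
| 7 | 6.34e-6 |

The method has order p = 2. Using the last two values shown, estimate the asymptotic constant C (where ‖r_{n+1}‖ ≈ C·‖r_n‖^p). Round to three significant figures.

C ≈ ‖r_7‖ / ‖r_6‖^2
  = 6.34e-6 / (0.00233)^2
  = 6.34e-6 / 5.4289e-06 ≈ 1.1678

1.17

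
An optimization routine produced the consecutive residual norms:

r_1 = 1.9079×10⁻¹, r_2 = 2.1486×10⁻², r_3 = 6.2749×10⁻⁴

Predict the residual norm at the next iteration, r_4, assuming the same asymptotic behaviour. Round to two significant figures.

2.1e-6

First estimate the order: p ≈ ln(r_3/r_2) / ln(r_2/r_1) = ln(6.2749×10⁻⁴/2.1486×10⁻²)/ln(2.1486×10⁻²/1.9079×10⁻¹) = ln(0.0292046)/ln(0.112616) ≈ 1.6180.
Then r_4 ≈ r_3·(r_3/r_2)^p = 6.2749×10⁻⁴·(0.0292046)^1.6180 = 6.2749×10⁻⁴·0.00328927 ≈ 2.064e-06.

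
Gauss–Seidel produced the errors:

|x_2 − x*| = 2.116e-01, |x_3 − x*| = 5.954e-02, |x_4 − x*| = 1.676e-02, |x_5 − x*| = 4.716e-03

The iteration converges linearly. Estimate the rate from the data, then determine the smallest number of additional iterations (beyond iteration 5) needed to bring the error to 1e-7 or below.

Rate ρ ≈ |x_5 − x*|/|x_4 − x*| = 4.716e-03/1.676e-02 = 0.2814.
After j more steps, |x_{5+j} − x*| ≈ 4.716e-03·ρ^j; need ρ^j ≤ 1e-7/4.716e-03 = 2.12044e-05.
j ≥ ln(2.12044e-05)/ln(0.2814) = -10.7613/-1.26798 = 8.487.
So 9 more iterations are needed.

9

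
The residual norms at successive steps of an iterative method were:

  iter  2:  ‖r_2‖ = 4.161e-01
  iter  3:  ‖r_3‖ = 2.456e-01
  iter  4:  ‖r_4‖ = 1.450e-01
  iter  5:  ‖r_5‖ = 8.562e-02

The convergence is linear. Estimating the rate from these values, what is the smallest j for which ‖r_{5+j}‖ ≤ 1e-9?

35

Rate ρ ≈ ‖r_5‖/‖r_4‖ = 8.562e-02/1.450e-01 = 0.5905.
After j more steps, ‖r_{5+j}‖ ≈ 8.562e-02·ρ^j; need ρ^j ≤ 1e-9/8.562e-02 = 1.16795e-08.
j ≥ ln(1.16795e-08)/ln(0.5905) = -18.2654/-0.52679 = 34.673.
So 35 more iterations are needed.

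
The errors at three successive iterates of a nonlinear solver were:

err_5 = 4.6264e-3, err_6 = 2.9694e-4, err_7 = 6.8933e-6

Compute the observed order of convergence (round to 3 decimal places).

p ≈ ln(err_7/err_6) / ln(err_6/err_5)
  = ln(6.8933e-6/2.9694e-4) / ln(2.9694e-4/4.6264e-3)
  = ln(0.0232145) / ln(0.0641838)
  = -3.762978 / -2.746004 ≈ 1.370347

1.370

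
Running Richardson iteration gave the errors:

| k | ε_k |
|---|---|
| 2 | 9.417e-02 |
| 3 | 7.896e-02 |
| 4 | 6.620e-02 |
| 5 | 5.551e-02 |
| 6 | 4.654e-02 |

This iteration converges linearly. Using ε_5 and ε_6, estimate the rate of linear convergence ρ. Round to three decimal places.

0.838

ρ ≈ ε_6/ε_5 = 4.654e-02/5.551e-02 = 0.83841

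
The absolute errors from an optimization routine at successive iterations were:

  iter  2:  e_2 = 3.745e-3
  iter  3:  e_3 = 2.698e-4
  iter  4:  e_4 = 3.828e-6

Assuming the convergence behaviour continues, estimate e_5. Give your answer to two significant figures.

3.9e-9

First estimate the order: p ≈ ln(e_4/e_3) / ln(e_3/e_2) = ln(3.828e-6/2.698e-4)/ln(2.698e-4/3.745e-3) = ln(0.0141883)/ln(0.0720427) ≈ 1.6177.
Then e_5 ≈ e_4·(e_4/e_3)^p = 3.828e-6·(0.0141883)^1.6177 = 3.828e-6·0.00102418 ≈ 3.921e-09.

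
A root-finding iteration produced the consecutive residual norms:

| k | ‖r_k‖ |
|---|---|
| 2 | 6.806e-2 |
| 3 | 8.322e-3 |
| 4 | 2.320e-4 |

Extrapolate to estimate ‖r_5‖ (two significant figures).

5.2e-7

First estimate the order: p ≈ ln(‖r_4‖/‖r_3‖) / ln(‖r_3‖/‖r_2‖) = ln(2.320e-4/8.322e-3)/ln(8.322e-3/6.806e-2) = ln(0.0278779)/ln(0.122274) ≈ 1.7035.
Then ‖r_5‖ ≈ ‖r_4‖·(‖r_4‖/‖r_3‖)^p = 2.320e-4·(0.0278779)^1.7035 = 2.320e-4·0.00224647 ≈ 5.212e-07.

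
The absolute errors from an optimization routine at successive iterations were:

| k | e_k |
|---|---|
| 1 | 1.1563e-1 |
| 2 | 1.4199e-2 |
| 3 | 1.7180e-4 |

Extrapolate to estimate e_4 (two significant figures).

1.6e-8

First estimate the order: p ≈ ln(e_3/e_2) / ln(e_2/e_1) = ln(1.7180e-4/1.4199e-2)/ln(1.4199e-2/1.1563e-1) = ln(0.0120994)/ln(0.122797) ≈ 2.1050.
Then e_4 ≈ e_3·(e_3/e_2)^p = 1.7180e-4·(0.0120994)^2.1050 = 1.7180e-4·9.20911e-05 ≈ 1.582e-08.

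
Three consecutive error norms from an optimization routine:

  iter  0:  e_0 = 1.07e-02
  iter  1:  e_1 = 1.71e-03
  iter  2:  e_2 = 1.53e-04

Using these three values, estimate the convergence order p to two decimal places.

p ≈ ln(e_2/e_1) / ln(e_1/e_0)
  = ln(1.53e-04/1.71e-03) / ln(1.71e-03/1.07e-02)
  = ln(0.0894737) / ln(0.159813)
  = -2.41381 / -1.83375 ≈ 1.31632

1.32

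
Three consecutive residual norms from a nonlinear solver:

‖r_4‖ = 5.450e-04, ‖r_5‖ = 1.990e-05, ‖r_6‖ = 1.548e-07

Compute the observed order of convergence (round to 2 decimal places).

1.47

p ≈ ln(‖r_6‖/‖r_5‖) / ln(‖r_5‖/‖r_4‖)
  = ln(1.548e-07/1.990e-05) / ln(1.990e-05/5.450e-04)
  = ln(0.00777889) / ln(0.0365138)
  = -4.85634 / -3.31007 ≈ 1.46714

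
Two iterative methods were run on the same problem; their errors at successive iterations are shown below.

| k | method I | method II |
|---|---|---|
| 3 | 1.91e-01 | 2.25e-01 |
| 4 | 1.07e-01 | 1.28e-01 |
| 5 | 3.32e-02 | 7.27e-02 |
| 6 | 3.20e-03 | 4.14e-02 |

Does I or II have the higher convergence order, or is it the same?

Method I: p ≈ ln(3.20e-03/3.32e-02)/ln(3.32e-02/1.07e-01) ≈ 2.00.
Method II: p ≈ ln(4.14e-02/7.27e-02)/ln(7.27e-02/1.28e-01) ≈ 1.00.
Method I has the higher order (≈2.0 vs ≈1.0).

I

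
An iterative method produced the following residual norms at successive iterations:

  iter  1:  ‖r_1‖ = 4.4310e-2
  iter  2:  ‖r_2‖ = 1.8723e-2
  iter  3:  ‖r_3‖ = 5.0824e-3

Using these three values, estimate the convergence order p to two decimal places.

p ≈ ln(‖r_3‖/‖r_2‖) / ln(‖r_2‖/‖r_1‖)
  = ln(5.0824e-3/1.8723e-2) / ln(1.8723e-2/4.4310e-2)
  = ln(0.271452) / ln(0.422546)
  = -1.30397 / -0.86146 ≈ 1.51367

1.51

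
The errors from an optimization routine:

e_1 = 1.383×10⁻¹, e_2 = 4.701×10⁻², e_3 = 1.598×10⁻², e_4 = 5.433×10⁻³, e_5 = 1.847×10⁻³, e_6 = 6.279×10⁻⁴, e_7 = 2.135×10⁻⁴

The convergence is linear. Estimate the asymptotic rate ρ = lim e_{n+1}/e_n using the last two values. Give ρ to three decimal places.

0.340

ρ ≈ e_7/e_6 = 2.135×10⁻⁴/6.279×10⁻⁴ = 0.34002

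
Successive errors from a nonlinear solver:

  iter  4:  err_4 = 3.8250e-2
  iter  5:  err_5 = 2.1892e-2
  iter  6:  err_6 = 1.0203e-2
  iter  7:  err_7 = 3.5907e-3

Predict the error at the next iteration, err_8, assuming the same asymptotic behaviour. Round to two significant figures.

8.6e-4

First estimate the order: p ≈ ln(err_7/err_6) / ln(err_6/err_5) = ln(3.5907e-3/1.0203e-2)/ln(1.0203e-2/2.1892e-2) = ln(0.351926)/ln(0.466061) ≈ 1.3679.
Then err_8 ≈ err_7·(err_7/err_6)^p = 3.5907e-3·(0.351926)^1.3679 = 3.5907e-3·0.239657 ≈ 0.0008605.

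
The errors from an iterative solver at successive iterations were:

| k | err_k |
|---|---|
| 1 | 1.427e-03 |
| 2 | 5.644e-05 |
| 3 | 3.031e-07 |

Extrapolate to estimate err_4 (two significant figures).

6.4e-11

First estimate the order: p ≈ ln(err_3/err_2) / ln(err_2/err_1) = ln(3.031e-07/5.644e-05)/ln(5.644e-05/1.427e-03) = ln(0.0053703)/ln(0.0395515) ≈ 1.6182.
Then err_4 ≈ err_3·(err_3/err_2)^p = 3.031e-07·(0.0053703)^1.6182 = 3.031e-07·0.00021217 ≈ 6.431e-11.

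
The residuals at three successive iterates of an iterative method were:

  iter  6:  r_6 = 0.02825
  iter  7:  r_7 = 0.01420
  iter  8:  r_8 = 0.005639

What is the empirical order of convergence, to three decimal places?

p ≈ ln(r_8/r_7) / ln(r_7/r_6)
  = ln(0.005639/0.01420) / ln(0.01420/0.02825)
  = ln(0.397113) / ln(0.502655)
  = -0.923534 / -0.687851 ≈ 1.342637

1.343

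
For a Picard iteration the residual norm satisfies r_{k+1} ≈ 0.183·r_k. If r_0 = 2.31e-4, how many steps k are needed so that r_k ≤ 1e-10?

After k steps, r_k ≈ 2.31e-4·0.183^k.
Need 0.183^k ≤ 1e-10/2.31e-4 = 4.329e-07.
k ≥ ln(4.329e-07)/ln(0.183) = -14.6528/-1.69827 = 8.628.
Smallest integer k = 9.

9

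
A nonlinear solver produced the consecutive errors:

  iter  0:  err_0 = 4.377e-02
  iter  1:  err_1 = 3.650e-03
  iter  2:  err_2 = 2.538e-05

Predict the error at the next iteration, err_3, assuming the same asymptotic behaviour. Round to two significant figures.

First estimate the order: p ≈ ln(err_2/err_1) / ln(err_1/err_0) = ln(2.538e-05/3.650e-03)/ln(3.650e-03/4.377e-02) = ln(0.00695342)/ln(0.0833905) ≈ 2.0000.
Then err_3 ≈ err_2·(err_2/err_1)^p = 2.538e-05·(0.00695342)^2.0000 = 2.538e-05·4.835e-05 ≈ 1.227e-09.

1.2e-9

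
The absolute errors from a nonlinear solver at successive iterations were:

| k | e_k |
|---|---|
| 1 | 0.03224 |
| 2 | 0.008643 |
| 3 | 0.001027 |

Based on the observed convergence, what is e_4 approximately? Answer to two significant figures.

First estimate the order: p ≈ ln(e_3/e_2) / ln(e_2/e_1) = ln(0.001027/0.008643)/ln(0.008643/0.03224) = ln(0.118824)/ln(0.268083) ≈ 1.6181.
Then e_4 ≈ e_3·(e_3/e_2)^p = 0.001027·(0.118824)^1.6181 = 0.001027·0.0318495 ≈ 3.271e-05.

3.3e-5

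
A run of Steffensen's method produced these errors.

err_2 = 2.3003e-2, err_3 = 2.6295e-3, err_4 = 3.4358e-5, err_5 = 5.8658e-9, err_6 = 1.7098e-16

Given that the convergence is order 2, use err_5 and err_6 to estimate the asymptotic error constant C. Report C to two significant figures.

5.0

C ≈ err_6 / err_5^2
  = 1.7098e-16 / (5.8658e-9)^2
  = 1.7098e-16 / 3.44076e-17 ≈ 4.9692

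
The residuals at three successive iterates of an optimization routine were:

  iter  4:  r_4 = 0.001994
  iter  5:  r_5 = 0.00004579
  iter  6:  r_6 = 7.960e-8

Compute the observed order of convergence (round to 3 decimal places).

p ≈ ln(r_6/r_5) / ln(r_5/r_4)
  = ln(7.960e-8/0.00004579) / ln(0.00004579/0.001994)
  = ln(0.00173837) / ln(0.0229639)
  = -6.354807 / -3.773832 ≈ 1.683914

1.684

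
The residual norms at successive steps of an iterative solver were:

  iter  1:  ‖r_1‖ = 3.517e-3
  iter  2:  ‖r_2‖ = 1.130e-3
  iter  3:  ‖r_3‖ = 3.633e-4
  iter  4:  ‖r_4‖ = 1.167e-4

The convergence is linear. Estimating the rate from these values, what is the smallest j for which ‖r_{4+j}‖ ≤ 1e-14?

Rate ρ ≈ ‖r_4‖/‖r_3‖ = 1.167e-4/3.633e-4 = 0.3212.
After j more steps, ‖r_{4+j}‖ ≈ 1.167e-4·ρ^j; need ρ^j ≤ 1e-14/1.167e-4 = 8.56898e-11.
j ≥ ln(8.56898e-11)/ln(0.3212) = -23.1803/-1.13569 = 20.411.
So 21 more iterations are needed.

21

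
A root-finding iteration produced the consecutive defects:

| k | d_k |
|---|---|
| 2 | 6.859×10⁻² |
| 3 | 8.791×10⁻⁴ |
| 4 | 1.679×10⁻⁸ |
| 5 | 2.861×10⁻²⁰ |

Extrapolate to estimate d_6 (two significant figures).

1.3e-49

First estimate the order: p ≈ ln(d_5/d_4) / ln(d_4/d_3) = ln(2.861×10⁻²⁰/1.679×10⁻⁸)/ln(1.679×10⁻⁸/8.791×10⁻⁴) = ln(1.70399e-12)/ln(1.90991e-05) ≈ 2.4939.
Then d_6 ≈ d_5·(d_5/d_4)^p = 2.861×10⁻²⁰·(1.70399e-12)^2.4939 = 2.861×10⁻²⁰·4.47152e-30 ≈ 1.279e-49.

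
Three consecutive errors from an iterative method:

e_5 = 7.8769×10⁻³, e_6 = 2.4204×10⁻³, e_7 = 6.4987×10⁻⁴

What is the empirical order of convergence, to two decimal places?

p ≈ ln(e_7/e_6) / ln(e_6/e_5)
  = ln(6.4987×10⁻⁴/2.4204×10⁻³) / ln(2.4204×10⁻³/7.8769×10⁻³)
  = ln(0.268497) / ln(0.307278)
  = -1.31492 / -1.18000 ≈ 1.11434

1.11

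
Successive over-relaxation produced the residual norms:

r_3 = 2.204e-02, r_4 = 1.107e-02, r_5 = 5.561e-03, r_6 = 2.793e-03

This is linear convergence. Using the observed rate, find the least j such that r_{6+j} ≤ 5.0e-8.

Rate ρ ≈ r_6/r_5 = 2.793e-03/5.561e-03 = 0.5022.
After j more steps, r_{6+j} ≈ 2.793e-03·ρ^j; need ρ^j ≤ 5.0e-8/2.793e-03 = 1.79019e-05.
j ≥ ln(1.79019e-05)/ln(0.5022) = -10.9306/-0.68876 = 15.870.
So 16 more iterations are needed.

16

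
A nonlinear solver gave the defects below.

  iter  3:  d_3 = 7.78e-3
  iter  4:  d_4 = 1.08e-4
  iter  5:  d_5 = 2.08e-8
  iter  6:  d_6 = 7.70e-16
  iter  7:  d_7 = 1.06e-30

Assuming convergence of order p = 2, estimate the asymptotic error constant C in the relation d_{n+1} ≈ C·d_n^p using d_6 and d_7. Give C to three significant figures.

C ≈ d_7 / d_6^2
  = 1.06e-30 / (7.70e-16)^2
  = 1.06e-30 / 5.929e-31 ≈ 1.7878

1.79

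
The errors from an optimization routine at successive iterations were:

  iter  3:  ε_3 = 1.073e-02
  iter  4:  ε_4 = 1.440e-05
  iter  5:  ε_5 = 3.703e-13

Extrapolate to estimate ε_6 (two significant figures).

First estimate the order: p ≈ ln(ε_5/ε_4) / ln(ε_4/ε_3) = ln(3.703e-13/1.440e-05)/ln(1.440e-05/1.073e-02) = ln(2.57153e-08)/ln(0.00134203) ≈ 2.6425.
Then ε_6 ≈ ε_5·(ε_5/ε_4)^p = 3.703e-13·(2.57153e-08)^2.6425 = 3.703e-13·8.78883e-21 ≈ 3.255e-33.

3.3e-33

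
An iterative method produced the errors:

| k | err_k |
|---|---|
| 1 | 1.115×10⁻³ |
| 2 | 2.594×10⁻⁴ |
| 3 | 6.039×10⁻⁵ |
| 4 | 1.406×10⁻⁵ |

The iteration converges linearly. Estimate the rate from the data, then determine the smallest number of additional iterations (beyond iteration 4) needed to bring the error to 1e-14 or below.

15

Rate ρ ≈ err_4/err_3 = 1.406×10⁻⁵/6.039×10⁻⁵ = 0.2328.
After j more steps, err_{4+j} ≈ 1.406×10⁻⁵·ρ^j; need ρ^j ≤ 1e-14/1.406×10⁻⁵ = 7.11238e-10.
j ≥ ln(7.11238e-10)/ln(0.2328) = -21.0640/-1.45758 = 14.451.
So 15 more iterations are needed.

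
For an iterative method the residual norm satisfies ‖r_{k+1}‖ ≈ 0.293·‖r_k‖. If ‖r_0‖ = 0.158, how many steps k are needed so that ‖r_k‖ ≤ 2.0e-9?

After k steps, ‖r_k‖ ≈ 0.158·0.293^k.
Need 0.293^k ≤ 2.0e-9/0.158 = 1.26582e-08.
k ≥ ln(1.26582e-08)/ln(0.293) = -18.1850/-1.22758 = 14.814.
Smallest integer k = 15.

15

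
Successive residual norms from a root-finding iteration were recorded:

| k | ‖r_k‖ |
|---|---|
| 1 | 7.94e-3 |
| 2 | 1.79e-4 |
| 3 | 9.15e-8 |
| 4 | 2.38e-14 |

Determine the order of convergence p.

2

Consecutive ratios: ‖r_4‖/‖r_3‖ = 2.38e-14/9.15e-8 = 2.60109e-07, ‖r_3‖/‖r_2‖ = 9.15e-8/1.79e-4 = 0.000511173.
p ≈ ln(2.60109e-07)/ln(0.000511173) = -15.1622/-7.5788 ≈ 2.00.
So the convergence is quadratic (order 2).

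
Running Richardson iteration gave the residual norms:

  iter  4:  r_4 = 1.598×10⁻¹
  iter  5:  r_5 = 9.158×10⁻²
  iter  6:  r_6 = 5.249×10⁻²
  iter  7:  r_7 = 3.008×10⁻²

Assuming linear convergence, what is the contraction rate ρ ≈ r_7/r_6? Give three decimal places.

0.573

ρ ≈ r_7/r_6 = 3.008×10⁻²/5.249×10⁻² = 0.57306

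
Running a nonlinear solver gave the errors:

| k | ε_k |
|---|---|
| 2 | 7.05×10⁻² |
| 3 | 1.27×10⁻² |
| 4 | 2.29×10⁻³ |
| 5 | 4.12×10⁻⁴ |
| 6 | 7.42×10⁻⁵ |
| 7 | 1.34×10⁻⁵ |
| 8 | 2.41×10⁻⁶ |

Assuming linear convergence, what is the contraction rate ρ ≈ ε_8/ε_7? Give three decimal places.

ρ ≈ ε_8/ε_7 = 2.41×10⁻⁶/1.34×10⁻⁵ = 0.17985

0.180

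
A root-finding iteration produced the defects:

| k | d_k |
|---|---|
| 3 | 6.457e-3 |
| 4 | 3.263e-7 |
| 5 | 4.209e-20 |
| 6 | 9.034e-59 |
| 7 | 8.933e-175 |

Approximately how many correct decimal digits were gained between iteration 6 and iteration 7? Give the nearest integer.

Digits gained ≈ log₁₀(d_6/d_7) = log₁₀(9.034e-59/8.933e-175) = log₁₀(1.01131e+116) ≈ 116.005.

116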